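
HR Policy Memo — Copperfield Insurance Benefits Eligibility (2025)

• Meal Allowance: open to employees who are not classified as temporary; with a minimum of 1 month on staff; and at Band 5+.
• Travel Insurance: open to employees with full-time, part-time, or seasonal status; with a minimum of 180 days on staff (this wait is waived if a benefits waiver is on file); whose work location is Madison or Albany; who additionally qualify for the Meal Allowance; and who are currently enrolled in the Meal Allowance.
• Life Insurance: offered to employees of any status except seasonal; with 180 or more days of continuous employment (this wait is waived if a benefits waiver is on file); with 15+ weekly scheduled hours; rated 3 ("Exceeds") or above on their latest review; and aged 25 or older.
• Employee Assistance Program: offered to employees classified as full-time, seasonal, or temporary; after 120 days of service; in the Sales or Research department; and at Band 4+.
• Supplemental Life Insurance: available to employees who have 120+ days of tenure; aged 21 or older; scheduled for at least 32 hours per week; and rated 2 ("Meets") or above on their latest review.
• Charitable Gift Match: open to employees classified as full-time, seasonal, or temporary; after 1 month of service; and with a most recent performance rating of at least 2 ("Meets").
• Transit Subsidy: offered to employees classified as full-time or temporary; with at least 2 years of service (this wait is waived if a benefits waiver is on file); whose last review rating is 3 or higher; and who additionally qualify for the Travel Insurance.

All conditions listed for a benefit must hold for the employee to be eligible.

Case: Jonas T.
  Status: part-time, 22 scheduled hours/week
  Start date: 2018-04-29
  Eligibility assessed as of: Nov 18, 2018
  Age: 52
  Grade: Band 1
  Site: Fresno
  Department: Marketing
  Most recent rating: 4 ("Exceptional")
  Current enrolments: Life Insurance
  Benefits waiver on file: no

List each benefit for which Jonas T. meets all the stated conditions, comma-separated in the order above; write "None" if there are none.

Service from 2018-04-29 to Nov 18, 2018: 203 days.
Meal Allowance — status part-time ✓ (not excluded); service 203 days ≥ 1 month (≈30 days) ✓; grade Band 1 < Band 5 ✗ → not eligible.
Travel Insurance — status part-time ✓; no waiver, service 203 days ≥ 180 days ✓; site Fresno ✗ (not Madison or Albany) → not eligible.
Life Insurance — status part-time ✓ (not excluded); no waiver, service 203 days ≥ 180 days ✓; 22 hrs/wk ≥ 15 ✓; rating 4 ≥ 3 ✓; age 52 ≥ 25 ✓ → eligible.
Employee Assistance Program — status part-time ✗ (requires full-time, seasonal, or temporary) → not eligible.
Supplemental Life Insurance — service 203 days ≥ 120 days ✓; age 52 ≥ 21 ✓; 22 hrs/wk < 32 ✗ → not eligible.
Charitable Gift Match — status part-time ✗ (requires full-time, seasonal, or temporary) → not eligible.
Transit Subsidy — status part-time ✗ (requires full-time or temporary) → not eligible.

Life Insurance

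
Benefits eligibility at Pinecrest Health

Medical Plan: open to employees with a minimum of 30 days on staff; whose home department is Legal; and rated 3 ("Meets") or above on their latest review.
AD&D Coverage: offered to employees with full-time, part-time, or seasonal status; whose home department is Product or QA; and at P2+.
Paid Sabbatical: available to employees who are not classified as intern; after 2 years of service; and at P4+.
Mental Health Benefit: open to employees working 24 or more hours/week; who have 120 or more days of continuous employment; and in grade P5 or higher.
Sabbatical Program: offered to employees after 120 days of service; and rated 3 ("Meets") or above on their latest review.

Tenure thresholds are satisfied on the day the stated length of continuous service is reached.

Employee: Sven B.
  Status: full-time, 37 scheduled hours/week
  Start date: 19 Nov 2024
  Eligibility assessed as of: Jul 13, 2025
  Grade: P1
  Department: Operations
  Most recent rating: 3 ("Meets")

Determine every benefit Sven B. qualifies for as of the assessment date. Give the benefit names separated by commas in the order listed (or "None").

Sabbatical Program

Service from 19 Nov 2024 to Jul 13, 2025: 236 days.
Medical Plan — service 236 days ≥ 30 days ✓; dept Operations ✗ → not eligible.
AD&D Coverage — status full-time ✓; dept Operations ✗ → not eligible.
Paid Sabbatical — status full-time ✓ (not excluded); service 236 days < 2 years (≈730 days) ✗ → not eligible.
Mental Health Benefit — 37 hrs/wk ≥ 24 ✓; service 236 days ≥ 120 days ✓; grade P1 < P5 ✗ → not eligible.
Sabbatical Program — service 236 days ≥ 120 days ✓; rating 3 ≥ 3 ✓ → eligible.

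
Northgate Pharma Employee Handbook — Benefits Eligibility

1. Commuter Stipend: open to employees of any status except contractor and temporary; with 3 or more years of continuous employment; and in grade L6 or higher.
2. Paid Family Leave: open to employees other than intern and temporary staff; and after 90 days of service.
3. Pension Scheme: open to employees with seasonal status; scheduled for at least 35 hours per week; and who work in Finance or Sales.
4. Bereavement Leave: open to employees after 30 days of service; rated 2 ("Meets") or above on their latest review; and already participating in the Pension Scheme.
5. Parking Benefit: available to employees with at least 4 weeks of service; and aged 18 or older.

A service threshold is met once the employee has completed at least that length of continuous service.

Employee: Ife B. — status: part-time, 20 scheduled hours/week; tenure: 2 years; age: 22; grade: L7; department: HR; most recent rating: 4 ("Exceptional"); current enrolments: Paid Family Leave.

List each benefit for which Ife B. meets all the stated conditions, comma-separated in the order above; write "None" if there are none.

Commuter Stipend — status part-time ✓ (not excluded); service 2 years < 3 years ✗ → not eligible.
Paid Family Leave — status part-time ✓ (not excluded); service 2 years ≥ 90 days ✓ → eligible.
Pension Scheme — status part-time ✗ (requires seasonal) → not eligible.
Bereavement Leave — service 2 years ≥ 30 days ✓; rating 4 ≥ 2 ✓; not enrolled in Pension Scheme ✗ → not eligible.
Parking Benefit — service 2 years ≥ 4 weeks (≈28 days) ✓; age 22 ≥ 18 ✓ → eligible.

Paid Family Leave, Parking Benefit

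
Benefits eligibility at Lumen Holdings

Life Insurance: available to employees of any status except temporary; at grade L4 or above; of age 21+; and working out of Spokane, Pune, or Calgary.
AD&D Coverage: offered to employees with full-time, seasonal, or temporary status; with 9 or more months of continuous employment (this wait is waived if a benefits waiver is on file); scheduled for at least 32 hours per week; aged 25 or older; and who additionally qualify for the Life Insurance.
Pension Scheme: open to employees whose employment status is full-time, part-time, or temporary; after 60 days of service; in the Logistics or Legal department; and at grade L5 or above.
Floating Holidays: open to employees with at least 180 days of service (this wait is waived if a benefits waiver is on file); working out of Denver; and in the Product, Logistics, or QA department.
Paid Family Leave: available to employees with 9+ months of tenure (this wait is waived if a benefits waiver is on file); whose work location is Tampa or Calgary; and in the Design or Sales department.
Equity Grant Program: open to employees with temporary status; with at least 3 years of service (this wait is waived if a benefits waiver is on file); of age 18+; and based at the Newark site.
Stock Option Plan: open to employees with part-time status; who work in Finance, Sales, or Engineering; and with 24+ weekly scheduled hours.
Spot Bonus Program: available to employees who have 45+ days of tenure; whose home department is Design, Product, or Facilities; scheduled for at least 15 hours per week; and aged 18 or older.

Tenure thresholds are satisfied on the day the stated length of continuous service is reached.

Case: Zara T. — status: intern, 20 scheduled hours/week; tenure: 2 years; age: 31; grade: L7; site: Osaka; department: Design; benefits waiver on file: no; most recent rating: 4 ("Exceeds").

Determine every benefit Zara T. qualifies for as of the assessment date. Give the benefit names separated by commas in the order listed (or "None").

Life Insurance — status intern ✓ (not excluded); grade L7 ≥ L4 ✓; age 31 ≥ 21 ✓; site Osaka ✗ (not Spokane, Pune, or Calgary) → not eligible.
AD&D Coverage — status intern ✗ (requires full-time, seasonal, or temporary) → not eligible.
Pension Scheme — status intern ✗ (requires full-time, part-time, or temporary) → not eligible.
Floating Holidays — no waiver, service 2 years ≥ 180 days ✓; site Osaka ✗ (not Denver) → not eligible.
Paid Family Leave — no waiver, service 2 years ≥ 9 months (≈270 days) ✓; site Osaka ✗ (not Tampa or Calgary) → not eligible.
Equity Grant Program — status intern ✗ (requires temporary) → not eligible.
Stock Option Plan — status intern ✗ (requires part-time) → not eligible.
Spot Bonus Program — service 2 years ≥ 45 days ✓; dept Design ✓; 20 hrs/wk ≥ 15 ✓; age 31 ≥ 18 ✓ → eligible.

Spot Bonus Program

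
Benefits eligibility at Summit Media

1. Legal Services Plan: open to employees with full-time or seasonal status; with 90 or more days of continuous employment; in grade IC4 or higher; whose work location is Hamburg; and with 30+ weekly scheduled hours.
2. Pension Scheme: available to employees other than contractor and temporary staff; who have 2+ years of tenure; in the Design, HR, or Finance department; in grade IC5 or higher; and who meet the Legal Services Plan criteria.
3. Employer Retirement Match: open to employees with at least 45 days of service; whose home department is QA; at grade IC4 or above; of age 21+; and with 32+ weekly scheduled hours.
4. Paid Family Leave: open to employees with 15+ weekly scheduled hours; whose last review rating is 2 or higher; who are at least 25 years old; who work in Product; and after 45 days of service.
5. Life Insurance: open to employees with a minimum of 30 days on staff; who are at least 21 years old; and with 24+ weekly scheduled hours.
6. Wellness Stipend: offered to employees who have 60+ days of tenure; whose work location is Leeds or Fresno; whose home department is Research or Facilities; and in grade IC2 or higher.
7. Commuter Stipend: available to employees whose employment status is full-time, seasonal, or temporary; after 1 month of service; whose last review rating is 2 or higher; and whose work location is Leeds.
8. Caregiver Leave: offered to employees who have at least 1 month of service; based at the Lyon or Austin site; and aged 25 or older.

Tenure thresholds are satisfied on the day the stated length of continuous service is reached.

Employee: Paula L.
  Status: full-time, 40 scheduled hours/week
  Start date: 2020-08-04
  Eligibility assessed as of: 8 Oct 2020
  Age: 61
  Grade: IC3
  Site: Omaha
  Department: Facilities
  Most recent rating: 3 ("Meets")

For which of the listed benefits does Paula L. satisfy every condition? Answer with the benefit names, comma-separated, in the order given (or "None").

Service from 2020-08-04 to 8 Oct 2020: 65 days.
Legal Services Plan — status full-time ✓; service 65 days < 90 days ✗ → not eligible.
Pension Scheme — status full-time ✓ (not excluded); service 65 days < 2 years (≈730 days) ✗ → not eligible.
Employer Retirement Match — service 65 days ≥ 45 days ✓; dept Facilities ✗ → not eligible.
Paid Family Leave — 40 hrs/wk ≥ 15 ✓; rating 3 ≥ 2 ✓; age 61 ≥ 25 ✓; dept Facilities ✗ → not eligible.
Life Insurance — service 65 days ≥ 30 days ✓; age 61 ≥ 21 ✓; 40 hrs/wk ≥ 24 ✓ → eligible.
Wellness Stipend — service 65 days ≥ 60 days ✓; site Omaha ✗ (not Leeds or Fresno) → not eligible.
Commuter Stipend — status full-time ✓; service 65 days ≥ 1 month (≈30 days) ✓; rating 3 ≥ 2 ✓; site Omaha ✗ (not Leeds) → not eligible.
Caregiver Leave — service 65 days ≥ 1 month (≈30 days) ✓; site Omaha ✗ (not Lyon or Austin) → not eligible.

Life Insurance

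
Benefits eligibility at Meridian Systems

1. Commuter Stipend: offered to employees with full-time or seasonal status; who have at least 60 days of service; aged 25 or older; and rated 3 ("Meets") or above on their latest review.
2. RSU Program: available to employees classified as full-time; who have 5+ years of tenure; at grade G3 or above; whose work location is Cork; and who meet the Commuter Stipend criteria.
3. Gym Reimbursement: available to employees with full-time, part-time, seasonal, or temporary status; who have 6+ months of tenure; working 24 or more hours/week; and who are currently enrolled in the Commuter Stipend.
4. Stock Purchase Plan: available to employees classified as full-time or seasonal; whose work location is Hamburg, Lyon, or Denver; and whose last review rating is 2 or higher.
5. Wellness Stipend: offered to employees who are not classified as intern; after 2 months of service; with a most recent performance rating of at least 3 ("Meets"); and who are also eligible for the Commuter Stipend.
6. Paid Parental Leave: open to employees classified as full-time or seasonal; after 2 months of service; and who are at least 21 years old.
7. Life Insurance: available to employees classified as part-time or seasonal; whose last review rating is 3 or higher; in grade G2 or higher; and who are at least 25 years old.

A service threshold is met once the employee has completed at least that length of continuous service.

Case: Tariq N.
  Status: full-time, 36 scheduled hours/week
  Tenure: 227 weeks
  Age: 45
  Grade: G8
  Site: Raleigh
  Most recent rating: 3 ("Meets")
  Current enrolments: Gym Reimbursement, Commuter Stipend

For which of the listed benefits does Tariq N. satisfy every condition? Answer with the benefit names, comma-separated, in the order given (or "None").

Commuter Stipend — status full-time ✓; service 227 weeks ≥ 60 days ✓; age 45 ≥ 25 ✓; rating 3 ≥ 3 ✓ → eligible.
RSU Program — status full-time ✓; service 227 weeks < 5 years (≈1825 days) ✗ → not eligible.
Gym Reimbursement — status full-time ✓; service 227 weeks ≥ 6 months (≈180 days) ✓; 36 hrs/wk ≥ 24 ✓; enrolled in Commuter Stipend ✓ → eligible.
Stock Purchase Plan — status full-time ✓; site Raleigh ✗ (not Hamburg, Lyon, or Denver) → not eligible.
Wellness Stipend — status full-time ✓ (not excluded); service 227 weeks ≥ 2 months (≈60 days) ✓; rating 3 ≥ 3 ✓; eligible for Commuter Stipend ✓ → eligible.
Paid Parental Leave — status full-time ✓; service 227 weeks ≥ 2 months (≈60 days) ✓; age 45 ≥ 21 ✓ → eligible.
Life Insurance — status full-time ✗ (requires part-time or seasonal) → not eligible.

Commuter Stipend, Gym Reimbursement, Wellness Stipend, Paid Parental Leave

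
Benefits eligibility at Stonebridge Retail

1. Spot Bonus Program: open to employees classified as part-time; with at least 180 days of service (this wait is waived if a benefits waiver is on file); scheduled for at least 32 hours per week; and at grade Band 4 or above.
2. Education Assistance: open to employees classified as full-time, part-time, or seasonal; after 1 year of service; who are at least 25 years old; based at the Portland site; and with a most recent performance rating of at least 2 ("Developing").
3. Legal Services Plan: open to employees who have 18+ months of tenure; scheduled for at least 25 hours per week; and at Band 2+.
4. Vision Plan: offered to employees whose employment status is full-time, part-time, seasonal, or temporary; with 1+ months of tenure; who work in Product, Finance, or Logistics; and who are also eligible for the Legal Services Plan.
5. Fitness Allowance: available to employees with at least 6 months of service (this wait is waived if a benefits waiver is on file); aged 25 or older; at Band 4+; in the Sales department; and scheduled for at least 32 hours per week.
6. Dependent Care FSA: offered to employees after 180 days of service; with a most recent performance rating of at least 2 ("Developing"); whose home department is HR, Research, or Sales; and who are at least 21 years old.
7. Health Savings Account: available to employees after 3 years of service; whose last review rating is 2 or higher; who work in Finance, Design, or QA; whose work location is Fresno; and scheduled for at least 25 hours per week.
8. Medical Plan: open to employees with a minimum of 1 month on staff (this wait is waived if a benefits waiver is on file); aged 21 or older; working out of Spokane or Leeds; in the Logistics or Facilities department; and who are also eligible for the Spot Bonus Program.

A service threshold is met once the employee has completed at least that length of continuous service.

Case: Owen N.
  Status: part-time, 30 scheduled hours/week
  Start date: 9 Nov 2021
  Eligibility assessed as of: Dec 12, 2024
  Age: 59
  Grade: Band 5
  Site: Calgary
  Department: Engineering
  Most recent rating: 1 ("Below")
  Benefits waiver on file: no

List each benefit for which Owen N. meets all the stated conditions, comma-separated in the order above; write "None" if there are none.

Legal Services Plan

Service from 9 Nov 2021 to Dec 12, 2024: 1129 days.
Spot Bonus Program — status part-time ✓; no waiver, service 1129 days ≥ 180 days ✓; 30 hrs/wk < 32 ✗ → not eligible.
Education Assistance — status part-time ✓; service 1129 days ≥ 1 year (≈365 days) ✓; age 59 ≥ 25 ✓; site Calgary ✗ (not Portland) → not eligible.
Legal Services Plan — service 1129 days ≥ 18 months (≈540 days) ✓; 30 hrs/wk ≥ 25 ✓; grade Band 5 ≥ Band 2 ✓ → eligible.
Vision Plan — status part-time ✓; service 1129 days ≥ 1 month (≈30 days) ✓; dept Engineering ✗ → not eligible.
Fitness Allowance — no waiver, service 1129 days ≥ 6 months (≈180 days) ✓; age 59 ≥ 25 ✓; grade Band 5 ≥ Band 4 ✓; dept Engineering ✗ → not eligible.
Dependent Care FSA — service 1129 days ≥ 180 days ✓; rating 1 < 2 ✗ → not eligible.
Health Savings Account — service 1129 days ≥ 3 years (≈1095 days) ✓; rating 1 < 2 ✗ → not eligible.
Medical Plan — no waiver, service 1129 days ≥ 1 month (≈30 days) ✓; age 59 ≥ 21 ✓; site Calgary ✗ (not Spokane or Leeds) → not eligible.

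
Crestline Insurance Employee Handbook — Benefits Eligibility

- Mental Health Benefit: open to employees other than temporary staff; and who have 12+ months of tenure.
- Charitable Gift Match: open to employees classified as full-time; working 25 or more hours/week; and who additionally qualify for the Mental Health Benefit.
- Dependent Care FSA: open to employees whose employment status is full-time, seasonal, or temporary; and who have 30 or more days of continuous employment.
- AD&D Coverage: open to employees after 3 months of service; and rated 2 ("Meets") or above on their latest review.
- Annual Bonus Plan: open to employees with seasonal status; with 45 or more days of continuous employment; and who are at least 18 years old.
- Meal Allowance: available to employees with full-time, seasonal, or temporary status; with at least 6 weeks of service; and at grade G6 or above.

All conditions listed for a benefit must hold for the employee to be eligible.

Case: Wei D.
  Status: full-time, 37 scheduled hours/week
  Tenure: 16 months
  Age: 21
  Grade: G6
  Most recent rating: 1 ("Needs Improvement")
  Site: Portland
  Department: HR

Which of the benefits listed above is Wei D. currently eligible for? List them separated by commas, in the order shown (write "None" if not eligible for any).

Mental Health Benefit, Charitable Gift Match, Dependent Care FSA, Meal Allowance

Mental Health Benefit — status full-time ✓ (not excluded); service 16 months ≥ 12 months ✓ → eligible.
Charitable Gift Match — status full-time ✓; 37 hrs/wk ≥ 25 ✓; eligible for Mental Health Benefit ✓ → eligible.
Dependent Care FSA — status full-time ✓; service 16 months ≥ 30 days ✓ → eligible.
AD&D Coverage — service 16 months ≥ 3 months ✓; rating 1 < 2 ✗ → not eligible.
Annual Bonus Plan — status full-time ✗ (requires seasonal) → not eligible.
Meal Allowance — status full-time ✓; service 16 months ≥ 6 weeks (≈42 days) ✓; grade G6 ≥ G6 ✓ → eligible.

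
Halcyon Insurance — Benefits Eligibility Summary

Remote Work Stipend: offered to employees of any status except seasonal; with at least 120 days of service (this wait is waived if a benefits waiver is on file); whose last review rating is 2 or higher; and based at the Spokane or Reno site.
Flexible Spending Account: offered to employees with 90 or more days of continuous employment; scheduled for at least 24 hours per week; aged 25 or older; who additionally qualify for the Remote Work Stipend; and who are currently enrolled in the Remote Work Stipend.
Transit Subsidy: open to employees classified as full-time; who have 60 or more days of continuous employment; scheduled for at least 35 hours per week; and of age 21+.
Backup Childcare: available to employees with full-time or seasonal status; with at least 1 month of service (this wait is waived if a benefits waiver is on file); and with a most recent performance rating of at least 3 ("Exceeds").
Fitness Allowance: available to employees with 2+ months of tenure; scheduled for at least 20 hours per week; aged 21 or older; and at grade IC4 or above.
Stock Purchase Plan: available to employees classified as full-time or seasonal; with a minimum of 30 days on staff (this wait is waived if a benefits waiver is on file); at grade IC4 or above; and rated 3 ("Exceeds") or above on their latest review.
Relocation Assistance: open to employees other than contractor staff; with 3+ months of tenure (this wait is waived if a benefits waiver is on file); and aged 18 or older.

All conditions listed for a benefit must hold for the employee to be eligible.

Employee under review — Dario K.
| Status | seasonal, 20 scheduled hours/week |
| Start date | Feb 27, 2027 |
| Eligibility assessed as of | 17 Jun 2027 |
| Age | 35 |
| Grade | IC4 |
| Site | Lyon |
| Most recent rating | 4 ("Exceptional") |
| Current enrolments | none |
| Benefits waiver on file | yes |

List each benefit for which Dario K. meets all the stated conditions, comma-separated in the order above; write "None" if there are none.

Backup Childcare, Fitness Allowance, Stock Purchase Plan, Relocation Assistance

Service from Feb 27, 2027 to 17 Jun 2027: 110 days.
Remote Work Stipend — status seasonal ✗ (excluded) → not eligible.
Flexible Spending Account — service 110 days ≥ 90 days ✓; 20 hrs/wk < 24 ✗ → not eligible.
Transit Subsidy — status seasonal ✗ (requires full-time) → not eligible.
Backup Childcare — status seasonal ✓; benefits waiver on file ✓; rating 4 ≥ 3 ✓ → eligible.
Fitness Allowance — service 110 days ≥ 2 months (≈60 days) ✓; 20 hrs/wk ≥ 20 ✓; age 35 ≥ 21 ✓; grade IC4 ≥ IC4 ✓ → eligible.
Stock Purchase Plan — status seasonal ✓; benefits waiver on file ✓; grade IC4 ≥ IC4 ✓; rating 4 ≥ 3 ✓ → eligible.
Relocation Assistance — status seasonal ✓ (not excluded); benefits waiver on file ✓; age 35 ≥ 18 ✓ → eligible.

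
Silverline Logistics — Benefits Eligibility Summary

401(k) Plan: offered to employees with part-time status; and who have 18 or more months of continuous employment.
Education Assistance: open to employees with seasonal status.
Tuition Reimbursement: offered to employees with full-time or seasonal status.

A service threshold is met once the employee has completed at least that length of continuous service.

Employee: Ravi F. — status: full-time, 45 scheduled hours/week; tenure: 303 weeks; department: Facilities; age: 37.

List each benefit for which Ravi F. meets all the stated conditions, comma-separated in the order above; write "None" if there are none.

Tuition Reimbursement

401(k) Plan — status full-time ✗ (requires part-time) → not eligible.
Education Assistance — status full-time ✗ (requires seasonal) → not eligible.
Tuition Reimbursement — status full-time ✓ → eligible.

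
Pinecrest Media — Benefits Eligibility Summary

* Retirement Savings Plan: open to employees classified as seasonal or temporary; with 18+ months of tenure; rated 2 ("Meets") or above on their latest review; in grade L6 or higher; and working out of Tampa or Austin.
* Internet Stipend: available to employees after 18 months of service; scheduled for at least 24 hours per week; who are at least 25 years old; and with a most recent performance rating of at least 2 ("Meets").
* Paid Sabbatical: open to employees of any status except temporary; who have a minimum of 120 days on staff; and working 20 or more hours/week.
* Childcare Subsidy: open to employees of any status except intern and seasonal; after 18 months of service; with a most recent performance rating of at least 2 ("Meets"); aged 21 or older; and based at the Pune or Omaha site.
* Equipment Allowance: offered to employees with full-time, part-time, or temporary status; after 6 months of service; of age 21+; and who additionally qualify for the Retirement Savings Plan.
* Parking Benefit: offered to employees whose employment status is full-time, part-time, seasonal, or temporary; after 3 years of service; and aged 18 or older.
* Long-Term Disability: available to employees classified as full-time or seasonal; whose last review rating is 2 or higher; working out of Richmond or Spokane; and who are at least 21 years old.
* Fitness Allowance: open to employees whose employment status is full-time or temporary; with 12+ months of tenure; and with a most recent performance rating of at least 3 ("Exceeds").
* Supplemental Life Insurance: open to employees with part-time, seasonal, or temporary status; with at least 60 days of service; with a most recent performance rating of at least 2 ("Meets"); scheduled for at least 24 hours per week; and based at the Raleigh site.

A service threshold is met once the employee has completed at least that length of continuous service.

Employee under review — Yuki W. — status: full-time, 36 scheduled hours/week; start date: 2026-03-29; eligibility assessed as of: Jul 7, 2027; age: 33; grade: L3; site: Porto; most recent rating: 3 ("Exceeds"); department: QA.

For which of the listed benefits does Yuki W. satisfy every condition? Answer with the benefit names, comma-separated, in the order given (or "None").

Service from 2026-03-29 to Jul 7, 2027: 465 days.
Retirement Savings Plan — status full-time ✗ (requires seasonal or temporary) → not eligible.
Internet Stipend — service 465 days < 18 months (≈540 days) ✗ → not eligible.
Paid Sabbatical — status full-time ✓ (not excluded); service 465 days ≥ 120 days ✓; 36 hrs/wk ≥ 20 ✓ → eligible.
Childcare Subsidy — status full-time ✓ (not excluded); service 465 days < 18 months (≈540 days) ✗ → not eligible.
Equipment Allowance — status full-time ✓; service 465 days ≥ 6 months (≈180 days) ✓; age 33 ≥ 21 ✓; not eligible for Retirement Savings Plan ✗ → not eligible.
Parking Benefit — status full-time ✓; service 465 days < 3 years (≈1095 days) ✗ → not eligible.
Long-Term Disability — status full-time ✓; rating 3 ≥ 2 ✓; site Porto ✗ (not Richmond or Spokane) → not eligible.
Fitness Allowance — status full-time ✓; service 465 days ≥ 12 months (≈360 days) ✓; rating 3 ≥ 3 ✓ → eligible.
Supplemental Life Insurance — status full-time ✗ (requires part-time, seasonal, or temporary) → not eligible.

Paid Sabbatical, Fitness Allowance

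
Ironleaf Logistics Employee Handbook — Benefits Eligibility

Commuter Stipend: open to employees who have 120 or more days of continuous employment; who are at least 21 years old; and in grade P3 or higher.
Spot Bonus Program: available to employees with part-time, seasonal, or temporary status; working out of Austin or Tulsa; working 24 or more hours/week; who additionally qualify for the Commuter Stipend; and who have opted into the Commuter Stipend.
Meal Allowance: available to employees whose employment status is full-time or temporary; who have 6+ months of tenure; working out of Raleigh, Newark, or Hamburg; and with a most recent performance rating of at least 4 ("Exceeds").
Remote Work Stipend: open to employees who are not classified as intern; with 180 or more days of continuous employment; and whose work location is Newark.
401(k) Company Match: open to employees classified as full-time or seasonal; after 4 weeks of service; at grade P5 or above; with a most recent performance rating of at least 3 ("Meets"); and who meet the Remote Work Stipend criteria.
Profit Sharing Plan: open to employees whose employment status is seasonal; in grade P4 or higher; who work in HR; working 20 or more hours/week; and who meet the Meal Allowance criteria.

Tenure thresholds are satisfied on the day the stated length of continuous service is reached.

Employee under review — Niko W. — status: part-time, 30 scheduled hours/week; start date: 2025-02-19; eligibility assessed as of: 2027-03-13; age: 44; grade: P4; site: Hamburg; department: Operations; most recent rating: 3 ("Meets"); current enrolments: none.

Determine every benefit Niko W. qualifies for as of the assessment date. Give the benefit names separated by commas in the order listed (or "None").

Commuter Stipend

Service from 2025-02-19 to 2027-03-13: 752 days.
Commuter Stipend — service 752 days ≥ 120 days ✓; age 44 ≥ 21 ✓; grade P4 ≥ P3 ✓ → eligible.
Spot Bonus Program — status part-time ✓; site Hamburg ✗ (not Austin or Tulsa) → not eligible.
Meal Allowance — status part-time ✗ (requires full-time or temporary) → not eligible.
Remote Work Stipend — status part-time ✓ (not excluded); service 752 days ≥ 180 days ✓; site Hamburg ✗ (not Newark) → not eligible.
401(k) Company Match — status part-time ✗ (requires full-time or seasonal) → not eligible.
Profit Sharing Plan — status part-time ✗ (requires seasonal) → not eligible.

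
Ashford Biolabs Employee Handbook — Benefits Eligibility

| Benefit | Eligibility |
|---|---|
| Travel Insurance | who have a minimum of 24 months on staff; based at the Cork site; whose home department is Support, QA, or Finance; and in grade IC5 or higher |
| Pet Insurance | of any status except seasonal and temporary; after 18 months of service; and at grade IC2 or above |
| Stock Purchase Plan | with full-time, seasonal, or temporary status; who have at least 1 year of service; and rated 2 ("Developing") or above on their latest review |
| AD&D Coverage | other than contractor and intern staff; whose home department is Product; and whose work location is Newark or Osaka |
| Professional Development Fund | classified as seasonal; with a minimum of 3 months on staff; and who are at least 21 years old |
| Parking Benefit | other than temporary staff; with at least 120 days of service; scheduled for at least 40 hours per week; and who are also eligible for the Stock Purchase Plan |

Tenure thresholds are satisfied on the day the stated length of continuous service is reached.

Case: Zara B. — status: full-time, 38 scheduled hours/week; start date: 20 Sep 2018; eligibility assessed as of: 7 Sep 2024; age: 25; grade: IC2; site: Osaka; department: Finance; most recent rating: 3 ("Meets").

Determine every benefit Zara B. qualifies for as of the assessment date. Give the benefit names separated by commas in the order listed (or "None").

Pet Insurance, Stock Purchase Plan

Service from 20 Sep 2018 to 7 Sep 2024: 2179 days.
Travel Insurance — service 2179 days ≥ 24 months (≈720 days) ✓; site Osaka ✗ (not Cork) → not eligible.
Pet Insurance — status full-time ✓ (not excluded); service 2179 days ≥ 18 months (≈540 days) ✓; grade IC2 ≥ IC2 ✓ → eligible.
Stock Purchase Plan — status full-time ✓; service 2179 days ≥ 1 year (≈365 days) ✓; rating 3 ≥ 2 ✓ → eligible.
AD&D Coverage — status full-time ✓ (not excluded); dept Finance ✗ → not eligible.
Professional Development Fund — status full-time ✗ (requires seasonal) → not eligible.
Parking Benefit — status full-time ✓ (not excluded); service 2179 days ≥ 120 days ✓; 38 hrs/wk < 40 ✗ → not eligible.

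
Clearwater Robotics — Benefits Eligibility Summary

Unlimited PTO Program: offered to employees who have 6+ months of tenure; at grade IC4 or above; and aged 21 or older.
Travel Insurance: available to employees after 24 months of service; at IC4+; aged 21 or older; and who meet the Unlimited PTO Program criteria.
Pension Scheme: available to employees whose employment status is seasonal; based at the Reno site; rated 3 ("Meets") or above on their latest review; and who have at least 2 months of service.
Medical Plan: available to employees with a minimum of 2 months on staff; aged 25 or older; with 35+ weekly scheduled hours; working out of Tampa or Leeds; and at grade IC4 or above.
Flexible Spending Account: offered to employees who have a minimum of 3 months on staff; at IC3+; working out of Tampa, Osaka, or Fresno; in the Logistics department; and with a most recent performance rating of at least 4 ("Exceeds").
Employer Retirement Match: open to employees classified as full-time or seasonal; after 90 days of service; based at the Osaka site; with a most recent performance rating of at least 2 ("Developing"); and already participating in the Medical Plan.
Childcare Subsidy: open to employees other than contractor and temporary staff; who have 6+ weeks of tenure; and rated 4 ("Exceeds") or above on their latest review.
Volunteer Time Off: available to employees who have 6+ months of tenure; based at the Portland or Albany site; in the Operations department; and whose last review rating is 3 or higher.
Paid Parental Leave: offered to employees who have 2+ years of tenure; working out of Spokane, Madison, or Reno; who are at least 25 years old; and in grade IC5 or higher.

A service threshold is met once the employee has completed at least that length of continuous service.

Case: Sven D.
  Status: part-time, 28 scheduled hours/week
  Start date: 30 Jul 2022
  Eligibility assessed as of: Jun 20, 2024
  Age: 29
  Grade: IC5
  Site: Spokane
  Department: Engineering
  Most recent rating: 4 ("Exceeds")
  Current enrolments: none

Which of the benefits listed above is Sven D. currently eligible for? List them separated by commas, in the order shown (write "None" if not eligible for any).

Service from 30 Jul 2022 to Jun 20, 2024: 691 days.
Unlimited PTO Program — service 691 days ≥ 6 months (≈180 days) ✓; grade IC5 ≥ IC4 ✓; age 29 ≥ 21 ✓ → eligible.
Travel Insurance — service 691 days < 24 months (≈720 days) ✗ → not eligible.
Pension Scheme — status part-time ✗ (requires seasonal) → not eligible.
Medical Plan — service 691 days ≥ 2 months (≈60 days) ✓; age 29 ≥ 25 ✓; 28 hrs/wk < 35 ✗ → not eligible.
Flexible Spending Account — service 691 days ≥ 3 months (≈90 days) ✓; grade IC5 ≥ IC3 ✓; site Spokane ✗ (not Tampa, Osaka, or Fresno) → not eligible.
Employer Retirement Match — status part-time ✗ (requires full-time or seasonal) → not eligible.
Childcare Subsidy — status part-time ✓ (not excluded); service 691 days ≥ 6 weeks (≈42 days) ✓; rating 4 ≥ 4 ✓ → eligible.
Volunteer Time Off — service 691 days ≥ 6 months (≈180 days) ✓; site Spokane ✗ (not Portland or Albany) → not eligible.
Paid Parental Leave — service 691 days < 2 years (≈730 days) ✗ → not eligible.

Unlimited PTO Program, Childcare Subsidy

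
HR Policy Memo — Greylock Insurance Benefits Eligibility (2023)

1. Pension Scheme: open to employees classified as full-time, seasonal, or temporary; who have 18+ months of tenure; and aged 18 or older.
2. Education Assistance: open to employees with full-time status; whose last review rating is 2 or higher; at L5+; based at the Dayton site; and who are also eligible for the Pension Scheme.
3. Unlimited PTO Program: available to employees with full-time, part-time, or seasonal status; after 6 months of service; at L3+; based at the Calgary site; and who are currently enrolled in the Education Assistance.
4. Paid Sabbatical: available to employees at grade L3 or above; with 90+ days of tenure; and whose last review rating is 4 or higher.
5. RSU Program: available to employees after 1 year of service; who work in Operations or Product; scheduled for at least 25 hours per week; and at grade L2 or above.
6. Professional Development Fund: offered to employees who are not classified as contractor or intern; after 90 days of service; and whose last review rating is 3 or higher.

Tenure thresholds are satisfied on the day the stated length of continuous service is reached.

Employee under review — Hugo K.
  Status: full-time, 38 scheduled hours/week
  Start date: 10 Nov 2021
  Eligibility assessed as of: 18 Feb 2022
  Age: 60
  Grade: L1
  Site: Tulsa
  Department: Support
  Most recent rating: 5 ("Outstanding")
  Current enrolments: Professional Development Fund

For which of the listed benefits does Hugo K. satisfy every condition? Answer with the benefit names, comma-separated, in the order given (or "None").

Professional Development Fund

Service from 10 Nov 2021 to 18 Feb 2022: 100 days.
Pension Scheme — status full-time ✓; service 100 days < 18 months (≈540 days) ✗ → not eligible.
Education Assistance — status full-time ✓; rating 5 ≥ 2 ✓; grade L1 < L5 ✗ → not eligible.
Unlimited PTO Program — status full-time ✓; service 100 days < 6 months (≈180 days) ✗ → not eligible.
Paid Sabbatical — grade L1 < L3 ✗ → not eligible.
RSU Program — service 100 days < 1 year (≈365 days) ✗ → not eligible.
Professional Development Fund — status full-time ✓ (not excluded); service 100 days ≥ 90 days ✓; rating 5 ≥ 3 ✓ → eligible.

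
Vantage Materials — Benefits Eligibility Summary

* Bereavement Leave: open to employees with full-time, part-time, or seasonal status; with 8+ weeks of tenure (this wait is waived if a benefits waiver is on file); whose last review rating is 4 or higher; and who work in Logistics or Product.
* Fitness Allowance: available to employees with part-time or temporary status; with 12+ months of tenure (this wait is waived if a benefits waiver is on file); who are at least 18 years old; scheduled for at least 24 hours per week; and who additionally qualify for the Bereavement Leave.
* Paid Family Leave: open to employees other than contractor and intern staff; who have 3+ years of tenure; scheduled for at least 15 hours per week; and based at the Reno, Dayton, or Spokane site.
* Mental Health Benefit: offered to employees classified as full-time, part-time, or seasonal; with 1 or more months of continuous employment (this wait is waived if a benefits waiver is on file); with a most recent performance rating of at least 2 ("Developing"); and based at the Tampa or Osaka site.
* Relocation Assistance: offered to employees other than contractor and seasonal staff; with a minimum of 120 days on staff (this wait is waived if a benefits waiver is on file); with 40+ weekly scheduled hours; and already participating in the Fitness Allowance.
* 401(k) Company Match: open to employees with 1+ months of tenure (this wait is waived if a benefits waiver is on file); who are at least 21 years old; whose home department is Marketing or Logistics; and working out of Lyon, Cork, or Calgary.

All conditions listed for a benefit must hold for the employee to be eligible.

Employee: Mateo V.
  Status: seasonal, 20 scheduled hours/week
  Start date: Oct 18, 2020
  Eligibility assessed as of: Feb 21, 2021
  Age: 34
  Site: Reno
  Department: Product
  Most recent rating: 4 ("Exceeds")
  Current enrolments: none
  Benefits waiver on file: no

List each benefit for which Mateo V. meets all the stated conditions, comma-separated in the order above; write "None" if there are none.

Service from Oct 18, 2020 to Feb 21, 2021: 126 days.
Bereavement Leave — status seasonal ✓; no waiver, service 126 days ≥ 8 weeks (≈56 days) ✓; rating 4 ≥ 4 ✓; dept Product ✓ → eligible.
Fitness Allowance — status seasonal ✗ (requires part-time or temporary) → not eligible.
Paid Family Leave — status seasonal ✓ (not excluded); service 126 days < 3 years (≈1095 days) ✗ → not eligible.
Mental Health Benefit — status seasonal ✓; no waiver, service 126 days ≥ 1 month (≈30 days) ✓; rating 4 ≥ 2 ✓; site Reno ✗ (not Tampa or Osaka) → not eligible.
Relocation Assistance — status seasonal ✗ (excluded) → not eligible.
401(k) Company Match — no waiver, service 126 days ≥ 1 month (≈30 days) ✓; age 34 ≥ 21 ✓; dept Product ✗ → not eligible.

Bereavement Leave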